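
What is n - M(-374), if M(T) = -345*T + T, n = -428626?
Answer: -557282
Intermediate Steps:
M(T) = -344*T
n - M(-374) = -428626 - (-344)*(-374) = -428626 - 1*128656 = -428626 - 128656 = -557282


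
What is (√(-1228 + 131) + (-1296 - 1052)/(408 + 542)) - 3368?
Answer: -1600974/475 + I*√1097 ≈ -3370.5 + 33.121*I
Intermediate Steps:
(√(-1228 + 131) + (-1296 - 1052)/(408 + 542)) - 3368 = (√(-1097) - 2348/950) - 3368 = (I*√1097 - 2348*1/950) - 3368 = (I*√1097 - 1174/475) - 3368 = (-1174/475 + I*√1097) - 3368 = -1600974/475 + I*√1097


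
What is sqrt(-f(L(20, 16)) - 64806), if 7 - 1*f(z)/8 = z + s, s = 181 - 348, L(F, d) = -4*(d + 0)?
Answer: I*sqrt(66710) ≈ 258.28*I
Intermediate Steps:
L(F, d) = -4*d
s = -167
f(z) = 1392 - 8*z (f(z) = 56 - 8*(z - 167) = 56 - 8*(-167 + z) = 56 + (1336 - 8*z) = 1392 - 8*z)
sqrt(-f(L(20, 16)) - 64806) = sqrt(-(1392 - (-32)*16) - 64806) = sqrt(-(1392 - 8*(-64)) - 64806) = sqrt(-(1392 + 512) - 64806) = sqrt(-1*1904 - 64806) = sqrt(-1904 - 64806) = sqrt(-66710) = I*sqrt(66710)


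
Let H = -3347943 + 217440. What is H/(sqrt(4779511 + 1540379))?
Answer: -1043501*sqrt(702210)/702210 ≈ -1245.3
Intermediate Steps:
H = -3130503
H/(sqrt(4779511 + 1540379)) = -3130503/sqrt(4779511 + 1540379) = -3130503*sqrt(702210)/2106630 = -1043501*sqrt(702210)/702210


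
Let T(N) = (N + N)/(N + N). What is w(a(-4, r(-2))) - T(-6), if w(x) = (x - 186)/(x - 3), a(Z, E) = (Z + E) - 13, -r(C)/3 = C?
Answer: 183/14 ≈ 13.071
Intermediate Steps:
r(C) = -3*C
T(N) = 1 (T(N) = (2*N)/((2*N)) = (2*N)*(1/(2*N)) = 1)
a(Z, E) = -13 + E + Z (a(Z, E) = (E + Z) - 13 = -13 + E + Z)
w(x) = (-186 + x)/(-3 + x)
w(a(-4, r(-2))) - T(-6) = (-186 + (-13 - 3*(-2) - 4))/(-3 + (-13 - 3*(-2) - 4)) - 1*1 = (-186 + (-13 + 6 - 4))/(-3 + (-13 + 6 - 4)) - 1 = (-186 - 11)/(-3 - 11) - 1 = -197/(-14) - 1 = -1/14*(-197) - 1 = 197/14 - 1 = 183/14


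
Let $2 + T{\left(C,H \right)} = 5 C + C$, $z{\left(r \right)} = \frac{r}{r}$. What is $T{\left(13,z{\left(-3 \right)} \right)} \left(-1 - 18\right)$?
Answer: $-1444$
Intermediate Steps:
$z{\left(r \right)} = 1$
$T{\left(C,H \right)} = -2 + 6 C$ ($T{\left(C,H \right)} = -2 + \left(5 C + C\right) = -2 + 6 C$)
$T{\left(13,z{\left(-3 \right)} \right)} \left(-1 - 18\right) = \left(-2 + 6 \cdot 13\right) \left(-1 - 18\right) = \left(-2 + 78\right) \left(-19\right) = 76 \left(-19\right) = -1444$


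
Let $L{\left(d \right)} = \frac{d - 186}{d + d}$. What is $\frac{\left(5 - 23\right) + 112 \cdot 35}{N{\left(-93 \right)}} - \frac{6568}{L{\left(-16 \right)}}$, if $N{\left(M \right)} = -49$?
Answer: $- \frac{5543414}{4949} \approx -1120.1$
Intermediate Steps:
$L{\left(d \right)} = \frac{-186 + d}{2 d}$
$\frac{\left(5 - 23\right) + 112 \cdot 35}{N{\left(-93 \right)}} - \frac{6568}{L{\left(-16 \right)}} = \frac{\left(5 - 23\right) + 112 \cdot 35}{-49} - \frac{6568}{\frac{1}{2} \frac{1}{-16} \left(-186 - 16\right)} = \left(\left(5 - 23\right) + 3920\right) \left(- \frac{1}{49}\right) - \frac{6568}{\frac{1}{2} \left(- \frac{1}{16}\right) \left(-202\right)} = \left(-18 + 3920\right) \left(- \frac{1}{49}\right) - \frac{6568}{\frac{101}{16}} = 3902 \left(- \frac{1}{49}\right) - \frac{105088}{101} = - \frac{3902}{49} - \frac{105088}{101} = - \frac{5543414}{4949}$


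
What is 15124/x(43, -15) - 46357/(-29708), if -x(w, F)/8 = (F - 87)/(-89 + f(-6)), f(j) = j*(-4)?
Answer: -455733112/378777 ≈ -1203.2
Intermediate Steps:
f(j) = -4*j
x(w, F) = -696/65 + 8*F/65 (x(w, F) = -8*(F - 87)/(-89 - 4*(-6)) = -8*(-87 + F)/(-89 + 24) = -8*(-87 + F)/(-65) = -8*(-87 + F)*(-1)/65 = -8*(87/65 - F/65) = -696/65 + 8*F/65)
15124/x(43, -15) - 46357/(-29708) = 15124/(-696/65 + (8/65)*(-15)) - 46357/(-29708) = 15124/(-696/65 - 24/13) - 46357*(-1/29708) = 15124/(-816/65) + 46357/29708 = 15124*(-65/816) + 46357/29708 = -245765/204 + 46357/29708 = -455733112/378777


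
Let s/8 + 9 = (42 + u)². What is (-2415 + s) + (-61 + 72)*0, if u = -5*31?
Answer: 99665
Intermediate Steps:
u = -155
s = 102080 (s = -72 + 8*(42 - 155)² = -72 + 8*(-113)² = -72 + 8*12769 = -72 + 102152 = 102080)
(-2415 + s) + (-61 + 72)*0 = (-2415 + 102080) + (-61 + 72)*0 = 99665 + 11*0 = 99665 + 0 = 99665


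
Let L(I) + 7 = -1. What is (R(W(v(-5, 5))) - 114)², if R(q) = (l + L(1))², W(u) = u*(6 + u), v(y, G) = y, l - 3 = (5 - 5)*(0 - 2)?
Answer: 7921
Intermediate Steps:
l = 3 (l = 3 + (5 - 5)*(0 - 2) = 3 + 0*(-2) = 3 + 0 = 3)
L(I) = -8 (L(I) = -7 - 1 = -8)
R(q) = 25 (R(q) = (3 - 8)² = (-5)² = 25)
(R(W(v(-5, 5))) - 114)² = (25 - 114)² = (-89)² = 7921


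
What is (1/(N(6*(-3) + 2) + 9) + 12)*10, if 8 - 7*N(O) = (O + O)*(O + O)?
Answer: 114290/953 ≈ 119.93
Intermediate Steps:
N(O) = 8/7 - 4*O²/7 (N(O) = 8/7 - (O + O)*(O + O)/7 = 8/7 - 2*O*2*O/7 = 8/7 - 4*O²/7)
(1/(N(6*(-3) + 2) + 9) + 12)*10 = (1/((8/7 - 4*(6*(-3) + 2)²/7) + 9) + 12)*10 = (1/((8/7 - 4*(-18 + 2)²/7) + 9) + 12)*10 = (1/((8/7 - 4/7*(-16)²) + 9) + 12)*10 = (1/((8/7 - 4/7*256) + 9) + 12)*10 = (1/((8/7 - 1024/7) + 9) + 12)*10 = (1/(-1016/7 + 9) + 12)*10 = (1/(-953/7) + 12)*10 = (-7/953 + 12)*10 = (11429/953)*10 = 114290/953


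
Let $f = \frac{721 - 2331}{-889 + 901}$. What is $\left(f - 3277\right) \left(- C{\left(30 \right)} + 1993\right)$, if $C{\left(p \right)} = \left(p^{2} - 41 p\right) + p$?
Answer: $- \frac{46930831}{6} \approx -7.8218 \cdot 10^{6}$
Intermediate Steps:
$C{\left(p \right)} = p^{2} - 40 p$
$f = - \frac{805}{6}$ ($f = - \frac{1610}{12} = \left(-1610\right) \frac{1}{12} = - \frac{805}{6} \approx -134.17$)
$\left(f - 3277\right) \left(- C{\left(30 \right)} + 1993\right) = \left(- \frac{805}{6} - 3277\right) \left(- 30 \left(-40 + 30\right) + 1993\right) = - \frac{20467 \left(- 30 \left(-10\right) + 1993\right)}{6} = - \frac{20467 \left(\left(-1\right) \left(-300\right) + 1993\right)}{6} = - \frac{20467 \left(300 + 1993\right)}{6} = \left(- \frac{20467}{6}\right) 2293 = - \frac{46930831}{6}$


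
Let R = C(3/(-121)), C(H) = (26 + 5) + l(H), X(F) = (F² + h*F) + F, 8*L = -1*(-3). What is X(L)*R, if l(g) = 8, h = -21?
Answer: -18369/64 ≈ -287.02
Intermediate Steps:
L = 3/8 (L = (-1*(-3))/8 = (⅛)*3 = 3/8 ≈ 0.37500)
X(F) = F² - 20*F (X(F) = (F² - 21*F) + F = F² - 20*F)
C(H) = 39 (C(H) = (26 + 5) + 8 = 31 + 8 = 39)
R = 39
X(L)*R = (3*(-20 + 3/8)/8)*39 = ((3/8)*(-157/8))*39 = -471/64*39 = -18369/64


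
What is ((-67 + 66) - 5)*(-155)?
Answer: 930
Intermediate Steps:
((-67 + 66) - 5)*(-155) = (-1 - 5)*(-155) = -6*(-155) = 930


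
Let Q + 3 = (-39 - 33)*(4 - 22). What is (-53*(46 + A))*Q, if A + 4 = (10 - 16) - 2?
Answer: -2329986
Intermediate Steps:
Q = 1293 (Q = -3 + (-39 - 33)*(4 - 22) = -3 - 72*(-18) = -3 + 1296 = 1293)
A = -12 (A = -4 + ((10 - 16) - 2) = -4 + (-6 - 2) = -4 - 8 = -12)
(-53*(46 + A))*Q = -53*(46 - 12)*1293 = -53*34*1293 = -1802*1293 = -2329986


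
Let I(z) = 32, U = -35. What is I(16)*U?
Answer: -1120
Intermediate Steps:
I(16)*U = 32*(-35) = -1120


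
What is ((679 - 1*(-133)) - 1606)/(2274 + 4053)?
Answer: -794/6327 ≈ -0.12549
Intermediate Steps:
((679 - 1*(-133)) - 1606)/(2274 + 4053) = ((679 + 133) - 1606)/6327 = (812 - 1606)*(1/6327) = -794*1/6327 = -794/6327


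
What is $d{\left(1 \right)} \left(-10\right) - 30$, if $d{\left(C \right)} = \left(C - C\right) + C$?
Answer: $-40$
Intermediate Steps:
$d{\left(C \right)} = C$ ($d{\left(C \right)} = 0 + C = C$)
$d{\left(1 \right)} \left(-10\right) - 30 = 1 \left(-10\right) - 30 = -10 - 30 = -40$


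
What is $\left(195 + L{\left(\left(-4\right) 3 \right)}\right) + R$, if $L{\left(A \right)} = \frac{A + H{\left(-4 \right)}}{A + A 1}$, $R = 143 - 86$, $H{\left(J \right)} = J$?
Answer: $\frac{758}{3} \approx 252.67$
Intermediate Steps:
$R = 57$ ($R = 143 - 86 = 57$)
$L{\left(A \right)} = \frac{-4 + A}{2 A}$ ($L{\left(A \right)} = \frac{A - 4}{A + A 1} = \frac{-4 + A}{A + A} = \frac{-4 + A}{2 A}$)
$\left(195 + L{\left(\left(-4\right) 3 \right)}\right) + R = \left(195 + \frac{-4 - 12}{2 \left(\left(-4\right) 3\right)}\right) + 57 = \left(195 + \frac{-4 - 12}{2 \left(-12\right)}\right) + 57 = \left(195 + \frac{1}{2} \left(- \frac{1}{12}\right) \left(-16\right)\right) + 57 = \left(195 + \frac{2}{3}\right) + 57 = \frac{587}{3} + 57 = \frac{758}{3}$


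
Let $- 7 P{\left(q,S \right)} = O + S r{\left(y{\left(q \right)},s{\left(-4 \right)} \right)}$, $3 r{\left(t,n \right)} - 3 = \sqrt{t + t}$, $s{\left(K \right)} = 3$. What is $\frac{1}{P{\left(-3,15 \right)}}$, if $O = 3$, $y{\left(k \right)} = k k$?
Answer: $1 - \frac{5 \sqrt{2}}{6} \approx -0.17851$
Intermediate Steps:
$y{\left(k \right)} = k^{2}$
$r{\left(t,n \right)} = 1 + \frac{\sqrt{2} \sqrt{t}}{3}$ ($r{\left(t,n \right)} = 1 + \frac{\sqrt{t + t}}{3} = 1 + \frac{\sqrt{2 t}}{3} = 1 + \frac{\sqrt{2} \sqrt{t}}{3}$)
$P{\left(q,S \right)} = - \frac{3}{7} - \frac{S \left(1 + \frac{\sqrt{2} \sqrt{q^{2}}}{3}\right)}{7}$ ($P{\left(q,S \right)} = - \frac{3 + S \left(1 + \frac{\sqrt{2} \sqrt{q^{2}}}{3}\right)}{7} = - \frac{3}{7} - \frac{S \left(1 + \frac{\sqrt{2} \sqrt{q^{2}}}{3}\right)}{7}$)
$\frac{1}{P{\left(-3,15 \right)}} = \frac{1}{- \frac{3}{7} - \frac{5 \left(3 + \sqrt{2} \sqrt{\left(-3\right)^{2}}\right)}{7}} = \frac{1}{- \frac{3}{7} - \frac{5 \left(3 + \sqrt{2} \sqrt{9}\right)}{7}} = \frac{1}{- \frac{3}{7} - \frac{5 \left(3 + \sqrt{2} \cdot 3\right)}{7}} = \frac{1}{- \frac{3}{7} - \frac{5 \left(3 + 3 \sqrt{2}\right)}{7}} = \frac{1}{- \frac{3}{7} - \left(\frac{15}{7} + \frac{15 \sqrt{2}}{7}\right)} = \frac{1}{- \frac{18}{7} - \frac{15 \sqrt{2}}{7}}$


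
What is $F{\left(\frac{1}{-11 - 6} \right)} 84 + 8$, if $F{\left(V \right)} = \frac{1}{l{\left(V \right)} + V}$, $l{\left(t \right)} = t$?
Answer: $-706$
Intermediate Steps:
$F{\left(V \right)} = \frac{1}{2 V}$ ($F{\left(V \right)} = \frac{1}{V + V} = \frac{1}{2 V}$)
$F{\left(\frac{1}{-11 - 6} \right)} 84 + 8 = \frac{1}{2 \frac{1}{-11 - 6}} \cdot 84 + 8 = \frac{1}{2 \frac{1}{-17}} \cdot 84 + 8 = \frac{1}{2 \left(- \frac{1}{17}\right)} 84 + 8 = \frac{1}{2} \left(-17\right) 84 + 8 = \left(- \frac{17}{2}\right) 84 + 8 = -714 + 8 = -706$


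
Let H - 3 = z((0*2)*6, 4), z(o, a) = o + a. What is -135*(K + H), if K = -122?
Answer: 15525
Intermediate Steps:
z(o, a) = a + o
H = 7 (H = 3 + (4 + (0*2)*6) = 3 + (4 + 0*6) = 3 + (4 + 0) = 3 + 4 = 7)
-135*(K + H) = -135*(-122 + 7) = -135*(-115) = 15525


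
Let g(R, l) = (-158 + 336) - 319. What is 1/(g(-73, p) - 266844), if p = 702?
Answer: -1/266985 ≈ -3.7455e-6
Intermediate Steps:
g(R, l) = -141 (g(R, l) = 178 - 319 = -141)
1/(g(-73, p) - 266844) = 1/(-141 - 266844) = 1/(-266985) = -1/266985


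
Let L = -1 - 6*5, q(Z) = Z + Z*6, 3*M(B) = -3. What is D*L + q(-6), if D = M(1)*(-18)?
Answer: -600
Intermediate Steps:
M(B) = -1 (M(B) = (⅓)*(-3) = -1)
q(Z) = 7*Z (q(Z) = Z + 6*Z = 7*Z)
L = -31 (L = -1 - 30 = -31)
D = 18 (D = -1*(-18) = 18)
D*L + q(-6) = 18*(-31) + 7*(-6) = -558 - 42 = -600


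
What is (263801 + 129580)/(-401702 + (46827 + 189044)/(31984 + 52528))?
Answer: -33245415072/33948403553 ≈ -0.97929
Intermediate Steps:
(263801 + 129580)/(-401702 + (46827 + 189044)/(31984 + 52528)) = 393381/(-401702 + 235871/84512) = 393381/(-33948403553/84512) = 393381*(-84512/33948403553) = -33245415072/33948403553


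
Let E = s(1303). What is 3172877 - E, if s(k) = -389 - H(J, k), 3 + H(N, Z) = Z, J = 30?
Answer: 3174566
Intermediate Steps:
H(N, Z) = -3 + Z
s(k) = -386 - k (s(k) = -389 - (-3 + k) = -389 + (3 - k) = -386 - k)
E = -1689 (E = -386 - 1*1303 = -386 - 1303 = -1689)
3172877 - E = 3172877 - 1*(-1689) = 3172877 + 1689 = 3174566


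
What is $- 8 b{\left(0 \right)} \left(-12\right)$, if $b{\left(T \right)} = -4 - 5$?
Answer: $-864$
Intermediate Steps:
$b{\left(T \right)} = -9$
$- 8 b{\left(0 \right)} \left(-12\right) = \left(-8\right) \left(-9\right) \left(-12\right) = 72 \left(-12\right) = -864$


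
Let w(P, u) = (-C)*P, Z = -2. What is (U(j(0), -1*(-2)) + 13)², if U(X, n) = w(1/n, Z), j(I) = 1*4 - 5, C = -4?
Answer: 225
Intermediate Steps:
j(I) = -1 (j(I) = 4 - 5 = -1)
w(P, u) = 4*P (w(P, u) = (-1*(-4))*P = 4*P)
U(X, n) = 4/n
(U(j(0), -1*(-2)) + 13)² = (4/((-1*(-2))) + 13)² = (4/2 + 13)² = (4*(½) + 13)² = (2 + 13)² = 15² = 225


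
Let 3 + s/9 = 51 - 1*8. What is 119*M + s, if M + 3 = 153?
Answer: 18210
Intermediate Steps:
M = 150 (M = -3 + 153 = 150)
s = 360 (s = -27 + 9*(51 - 1*8) = -27 + 9*(51 - 8) = -27 + 9*43 = -27 + 387 = 360)
119*M + s = 119*150 + 360 = 17850 + 360 = 18210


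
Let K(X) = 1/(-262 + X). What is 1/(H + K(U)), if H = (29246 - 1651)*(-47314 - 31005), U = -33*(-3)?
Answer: -163/352277687216 ≈ -4.6270e-10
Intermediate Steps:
U = 99
H = -2161212805 (H = 27595*(-78319) = -2161212805)
1/(H + K(U)) = 1/(-2161212805 + 1/(-262 + 99)) = 1/(-2161212805 + 1/(-163)) = 1/(-2161212805 - 1/163) = 1/(-352277687216/163) = -163/352277687216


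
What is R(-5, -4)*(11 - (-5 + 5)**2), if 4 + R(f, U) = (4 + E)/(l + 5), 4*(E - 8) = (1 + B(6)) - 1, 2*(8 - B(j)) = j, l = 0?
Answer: -297/20 ≈ -14.850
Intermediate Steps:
B(j) = 8 - j/2
E = 37/4 (E = 8 + ((1 + (8 - 1/2*6)) - 1)/4 = 8 + ((1 + (8 - 3)) - 1)/4 = 8 + ((1 + 5) - 1)/4 = 8 + (6 - 1)/4 = 8 + (1/4)*5 = 8 + 5/4 = 37/4 ≈ 9.2500)
R(f, U) = -27/20 (R(f, U) = -4 + (4 + 37/4)/(0 + 5) = -4 + (53/4)/5 = -4 + (53/4)*(1/5) = -4 + 53/20 = -27/20)
R(-5, -4)*(11 - (-5 + 5)**2) = -27*(11 - (-5 + 5)**2)/20 = -27*(11 - 1*0**2)/20 = -27*(11 - 1*0)/20 = -27*(11 + 0)/20 = -27/20*11 = -297/20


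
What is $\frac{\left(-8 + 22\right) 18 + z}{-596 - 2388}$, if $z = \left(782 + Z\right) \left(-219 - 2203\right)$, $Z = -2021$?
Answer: $- \frac{1500555}{1492} \approx -1005.7$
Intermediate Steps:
$z = 3000858$ ($z = \left(782 - 2021\right) \left(-219 - 2203\right) = \left(-1239\right) \left(-2422\right) = 3000858$)
$\frac{\left(-8 + 22\right) 18 + z}{-596 - 2388} = \frac{\left(-8 + 22\right) 18 + 3000858}{-596 - 2388} = \frac{14 \cdot 18 + 3000858}{-2984} = \left(252 + 3000858\right) \left(- \frac{1}{2984}\right) = 3001110 \left(- \frac{1}{2984}\right) = - \frac{1500555}{1492}$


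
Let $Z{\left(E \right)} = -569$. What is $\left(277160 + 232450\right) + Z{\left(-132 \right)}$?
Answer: $509041$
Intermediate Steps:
$\left(277160 + 232450\right) + Z{\left(-132 \right)} = \left(277160 + 232450\right) - 569 = 509610 - 569 = 509041$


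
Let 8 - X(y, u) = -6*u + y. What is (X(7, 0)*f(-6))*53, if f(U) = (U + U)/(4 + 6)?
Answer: -318/5 ≈ -63.600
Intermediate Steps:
X(y, u) = 8 - y + 6*u (X(y, u) = 8 - (-6*u + y) = 8 - (y - 6*u) = 8 + (-y + 6*u) = 8 - y + 6*u)
f(U) = U/5 (f(U) = (2*U)/10 = (2*U)*(⅒) = U/5)
(X(7, 0)*f(-6))*53 = ((8 - 1*7 + 6*0)*((⅕)*(-6)))*53 = ((8 - 7 + 0)*(-6/5))*53 = (1*(-6/5))*53 = -6/5*53 = -318/5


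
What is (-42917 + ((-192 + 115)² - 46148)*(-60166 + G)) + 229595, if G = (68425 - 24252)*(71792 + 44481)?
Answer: -206567481020119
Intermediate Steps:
G = 5136127229 (G = 44173*116273 = 5136127229)
(-42917 + ((-192 + 115)² - 46148)*(-60166 + G)) + 229595 = (-42917 + ((-192 + 115)² - 46148)*(-60166 + 5136127229)) + 229595 = (-42917 + ((-77)² - 46148)*5136067063) + 229595 = (-42917 + (5929 - 46148)*5136067063) + 229595 = (-42917 - 40219*5136067063) + 229595 = (-42917 - 206567481206797) + 229595 = -206567481249714 + 229595 = -206567481020119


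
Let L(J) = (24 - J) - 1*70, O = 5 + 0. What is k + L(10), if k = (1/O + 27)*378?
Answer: 51128/5 ≈ 10226.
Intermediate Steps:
O = 5
L(J) = -46 - J (L(J) = (24 - J) - 70 = -46 - J)
k = 51408/5 (k = (1/5 + 27)*378 = (⅕ + 27)*378 = (136/5)*378 = 51408/5 ≈ 10282.)
k + L(10) = 51408/5 + (-46 - 1*10) = 51408/5 + (-46 - 10) = 51408/5 - 56 = 51128/5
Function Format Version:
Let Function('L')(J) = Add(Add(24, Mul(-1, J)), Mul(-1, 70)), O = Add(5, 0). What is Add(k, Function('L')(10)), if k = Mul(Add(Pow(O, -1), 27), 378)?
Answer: Rational(51128, 5) ≈ 10226.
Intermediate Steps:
O = 5
Function('L')(J) = Add(-46, Mul(-1, J)) (Function('L')(J) = Add(Add(24, Mul(-1, J)), -70) = Add(-46, Mul(-1, J)))
k = Rational(51408, 5) (k = Mul(Add(Pow(5, -1), 27), 378) = Mul(Add(Rational(1, 5), 27), 378) = Mul(Rational(136, 5), 378) = Rational(51408, 5) ≈ 10282.)
Add(k, Function('L')(10)) = Add(Rational(51408, 5), Add(-46, Mul(-1, 10))) = Add(Rational(51408, 5), Add(-46, -10)) = Add(Rational(51408, 5), -56) = Rational(51128, 5)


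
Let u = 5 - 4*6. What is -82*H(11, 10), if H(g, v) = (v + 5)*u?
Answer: 23370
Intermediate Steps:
u = -19 (u = 5 - 24 = -19)
H(g, v) = -95 - 19*v (H(g, v) = (v + 5)*(-19) = (5 + v)*(-19) = -95 - 19*v)
-82*H(11, 10) = -82*(-95 - 19*10) = -82*(-95 - 190) = -82*(-285) = 23370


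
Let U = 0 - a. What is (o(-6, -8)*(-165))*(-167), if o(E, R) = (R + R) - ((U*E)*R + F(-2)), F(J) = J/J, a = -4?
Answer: -5758995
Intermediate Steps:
F(J) = 1
U = 4 (U = 0 - 1*(-4) = 0 + 4 = 4)
o(E, R) = -1 + 2*R - 4*E*R (o(E, R) = (R + R) - ((4*E)*R + 1) = 2*R - (4*E*R + 1) = 2*R - (1 + 4*E*R) = 2*R + (-1 - 4*E*R) = -1 + 2*R - 4*E*R)
(o(-6, -8)*(-165))*(-167) = ((-1 + 2*(-8) - 4*(-6)*(-8))*(-165))*(-167) = ((-1 - 16 - 192)*(-165))*(-167) = -209*(-165)*(-167) = 34485*(-167) = -5758995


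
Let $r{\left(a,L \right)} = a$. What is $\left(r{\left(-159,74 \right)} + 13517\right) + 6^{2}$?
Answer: $13394$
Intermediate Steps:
$\left(r{\left(-159,74 \right)} + 13517\right) + 6^{2} = \left(-159 + 13517\right) + 6^{2} = 13358 + 36 = 13394$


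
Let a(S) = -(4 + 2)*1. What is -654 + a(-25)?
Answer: -660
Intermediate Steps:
a(S) = -6 (a(S) = -1*6*1 = -6*1 = -6)
-654 + a(-25) = -654 - 6 = -660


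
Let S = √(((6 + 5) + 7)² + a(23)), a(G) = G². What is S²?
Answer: 853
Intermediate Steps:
S = √853 (S = √(((6 + 5) + 7)² + 23²) = √((11 + 7)² + 529) = √(18² + 529) = √(324 + 529) = √853 ≈ 29.206)
S² = (√853)² = 853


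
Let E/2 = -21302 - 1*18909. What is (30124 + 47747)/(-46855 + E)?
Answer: -77871/127277 ≈ -0.61182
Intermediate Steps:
E = -80422 (E = 2*(-21302 - 1*18909) = 2*(-21302 - 18909) = 2*(-40211) = -80422)
(30124 + 47747)/(-46855 + E) = (30124 + 47747)/(-46855 - 80422) = 77871/(-127277) = 77871*(-1/127277) = -77871/127277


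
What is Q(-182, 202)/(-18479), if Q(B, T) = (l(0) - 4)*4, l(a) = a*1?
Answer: 16/18479 ≈ 0.00086585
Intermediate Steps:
l(a) = a
Q(B, T) = -16 (Q(B, T) = (0 - 4)*4 = -4*4 = -16)
Q(-182, 202)/(-18479) = -16/(-18479) = -16*(-1/18479) = 16/18479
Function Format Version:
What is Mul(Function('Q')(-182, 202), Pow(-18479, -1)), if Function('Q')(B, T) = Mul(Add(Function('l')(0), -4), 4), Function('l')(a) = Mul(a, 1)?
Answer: Rational(16, 18479) ≈ 0.00086585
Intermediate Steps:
Function('l')(a) = a
Function('Q')(B, T) = -16 (Function('Q')(B, T) = Mul(Add(0, -4), 4) = Mul(-4, 4) = -16)
Mul(Function('Q')(-182, 202), Pow(-18479, -1)) = Mul(-16, Pow(-18479, -1)) = Mul(-16, Rational(-1, 18479)) = Rational(16, 18479)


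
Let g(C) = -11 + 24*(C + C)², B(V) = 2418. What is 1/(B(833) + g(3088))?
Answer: 1/915433831 ≈ 1.0924e-9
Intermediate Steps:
g(C) = -11 + 96*C² (g(C) = -11 + 24*(2*C)² = -11 + 24*(4*C²) = -11 + 96*C²)
1/(B(833) + g(3088)) = 1/(2418 + (-11 + 96*3088²)) = 1/(2418 + (-11 + 96*9535744)) = 1/(2418 + (-11 + 915431424)) = 1/(2418 + 915431413) = 1/915433831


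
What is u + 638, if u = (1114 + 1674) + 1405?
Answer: 4831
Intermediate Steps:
u = 4193 (u = 2788 + 1405 = 4193)
u + 638 = 4193 + 638 = 4831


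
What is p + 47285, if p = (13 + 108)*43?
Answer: 52488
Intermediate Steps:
p = 5203 (p = 121*43 = 5203)
p + 47285 = 5203 + 47285 = 52488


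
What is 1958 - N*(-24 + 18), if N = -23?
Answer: 1820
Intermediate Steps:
1958 - N*(-24 + 18) = 1958 - (-23)*(-24 + 18) = 1958 - (-23)*(-6) = 1958 - 1*138 = 1958 - 138 = 1820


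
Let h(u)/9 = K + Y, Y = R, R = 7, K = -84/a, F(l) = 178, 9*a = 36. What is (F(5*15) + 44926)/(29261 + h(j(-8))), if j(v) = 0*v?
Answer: 45104/29135 ≈ 1.5481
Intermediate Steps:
a = 4 (a = (⅑)*36 = 4)
j(v) = 0
K = -21 (K = -84/4 = -84*¼ = -21)
Y = 7
h(u) = -126 (h(u) = 9*(-21 + 7) = 9*(-14) = -126)
(F(5*15) + 44926)/(29261 + h(j(-8))) = (178 + 44926)/(29261 - 126) = 45104/29135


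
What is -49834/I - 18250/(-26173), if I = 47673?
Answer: -434273032/1247745429 ≈ -0.34805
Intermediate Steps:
-49834/I - 18250/(-26173) = -49834/47673 - 18250/(-26173) = -49834*1/47673 - 18250*(-1/26173) = -49834/47673 + 18250/26173 = -434273032/1247745429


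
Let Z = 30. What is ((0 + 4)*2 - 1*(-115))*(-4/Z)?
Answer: -82/5 ≈ -16.400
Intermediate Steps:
((0 + 4)*2 - 1*(-115))*(-4/Z) = ((0 + 4)*2 - 1*(-115))*(-4/30) = (4*2 + 115)*(-4*1/30) = (8 + 115)*(-2/15) = 123*(-2/15) = -82/5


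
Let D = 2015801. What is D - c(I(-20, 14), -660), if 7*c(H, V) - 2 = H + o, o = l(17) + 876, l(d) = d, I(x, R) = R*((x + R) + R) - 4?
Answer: 14109604/7 ≈ 2.0157e+6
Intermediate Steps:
I(x, R) = -4 + R*(x + 2*R) (I(x, R) = R*((R + x) + R) - 4 = R*(x + 2*R) - 4 = -4 + R*(x + 2*R))
o = 893 (o = 17 + 876 = 893)
c(H, V) = 895/7 + H/7 (c(H, V) = 2/7 + (H + 893)/7 = 2/7 + (893 + H)/7 = 2/7 + (893/7 + H/7) = 895/7 + H/7)
D - c(I(-20, 14), -660) = 2015801 - (895/7 + (-4 + 2*14² + 14*(-20))/7) = 2015801 - (895/7 + (-4 + 2*196 - 280)/7) = 2015801 - (895/7 + (-4 + 392 - 280)/7) = 2015801 - (895/7 + (⅐)*108) = 2015801 - (895/7 + 108/7) = 2015801 - 1*1003/7 = 2015801 - 1003/7 = 14109604/7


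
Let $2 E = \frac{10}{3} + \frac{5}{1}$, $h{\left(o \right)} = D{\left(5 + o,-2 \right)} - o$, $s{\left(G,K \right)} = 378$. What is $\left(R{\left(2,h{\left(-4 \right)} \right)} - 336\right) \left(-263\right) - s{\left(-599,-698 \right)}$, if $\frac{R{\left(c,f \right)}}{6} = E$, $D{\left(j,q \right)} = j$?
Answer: $81415$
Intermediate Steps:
$h{\left(o \right)} = 5$ ($h{\left(o \right)} = \left(5 + o\right) - o = 5$)
$E = \frac{25}{6}$ ($E = \frac{\frac{10}{3} + \frac{5}{1}}{2} = \frac{10 \cdot \frac{1}{3} + 5 \cdot 1}{2} = \frac{\frac{10}{3} + 5}{2} = \frac{1}{2} \cdot \frac{25}{3} = \frac{25}{6} \approx 4.1667$)
$R{\left(c,f \right)} = 25$ ($R{\left(c,f \right)} = 6 \cdot \frac{25}{6} = 25$)
$\left(R{\left(2,h{\left(-4 \right)} \right)} - 336\right) \left(-263\right) - s{\left(-599,-698 \right)} = \left(25 - 336\right) \left(-263\right) - 378 = \left(-311\right) \left(-263\right) - 378 = 81793 - 378 = 81415$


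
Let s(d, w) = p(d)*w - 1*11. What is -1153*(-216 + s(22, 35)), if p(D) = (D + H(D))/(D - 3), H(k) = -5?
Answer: 4286854/19 ≈ 2.2562e+5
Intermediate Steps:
p(D) = (-5 + D)/(-3 + D) (p(D) = (D - 5)/(D - 3) = (-5 + D)/(-3 + D))
s(d, w) = -11 + w*(-5 + d)/(-3 + d) (s(d, w) = ((-5 + d)/(-3 + d))*w - 1*11 = w*(-5 + d)/(-3 + d) - 11 = -11 + w*(-5 + d)/(-3 + d))
-1153*(-216 + s(22, 35)) = -1153*(-216 + (33 - 11*22 + 35*(-5 + 22))/(-3 + 22)) = -1153*(-216 + (33 - 242 + 35*17)/19) = -1153*(-216 + (33 - 242 + 595)/19) = -1153*(-216 + (1/19)*386) = -1153*(-216 + 386/19) = -1153*(-3718/19) = 4286854/19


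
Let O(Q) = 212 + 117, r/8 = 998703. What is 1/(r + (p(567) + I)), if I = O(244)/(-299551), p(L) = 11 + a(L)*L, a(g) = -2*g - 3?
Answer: 42793/314312702061 ≈ 1.3615e-7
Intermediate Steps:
r = 7989624 (r = 8*998703 = 7989624)
a(g) = -3 - 2*g
p(L) = 11 + L*(-3 - 2*L) (p(L) = 11 + (-3 - 2*L)*L = 11 + L*(-3 - 2*L))
O(Q) = 329
I = -47/42793 (I = 329/(-299551) = 329*(-1/299551) = -47/42793 ≈ -0.0010983)
1/(r + (p(567) + I)) = 1/(7989624 + ((11 - 1*567*(3 + 2*567)) - 47/42793)) = 1/(7989624 + ((11 - 1*567*(3 + 1134)) - 47/42793)) = 1/(7989624 + ((11 - 1*567*1137) - 47/42793)) = 1/(7989624 + ((11 - 644679) - 47/42793)) = 1/(7989624 + (-644668 - 47/42793)) = 1/(7989624 - 27587277771/42793) = 1/(314312702061/42793) = 42793/314312702061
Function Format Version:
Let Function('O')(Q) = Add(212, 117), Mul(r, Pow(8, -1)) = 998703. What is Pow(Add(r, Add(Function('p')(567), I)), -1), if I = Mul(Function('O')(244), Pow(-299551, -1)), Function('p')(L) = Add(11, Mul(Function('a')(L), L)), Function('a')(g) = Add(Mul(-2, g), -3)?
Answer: Rational(42793, 314312702061) ≈ 1.3615e-7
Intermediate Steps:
r = 7989624 (r = Mul(8, 998703) = 7989624)
Function('a')(g) = Add(-3, Mul(-2, g))
Function('p')(L) = Add(11, Mul(L, Add(-3, Mul(-2, L)))) (Function('p')(L) = Add(11, Mul(Add(-3, Mul(-2, L)), L)) = Add(11, Mul(L, Add(-3, Mul(-2, L)))))
Function('O')(Q) = 329
I = Rational(-47, 42793) (I = Mul(329, Pow(-299551, -1)) = Mul(329, Rational(-1, 299551)) = Rational(-47, 42793) ≈ -0.0010983)
Pow(Add(r, Add(Function('p')(567), I)), -1) = Pow(Add(7989624, Add(Add(11, Mul(-1, 567, Add(3, Mul(2, 567)))), Rational(-47, 42793))), -1) = Pow(Add(7989624, Add(Add(11, Mul(-1, 567, Add(3, 1134))), Rational(-47, 42793))), -1) = Pow(Add(7989624, Add(Add(11, Mul(-1, 567, 1137)), Rational(-47, 42793))), -1) = Pow(Add(7989624, Add(Add(11, -644679), Rational(-47, 42793))), -1) = Pow(Add(7989624, Add(-644668, Rational(-47, 42793))), -1) = Pow(Add(7989624, Rational(-27587277771, 42793)), -1) = Pow(Rational(314312702061, 42793), -1) = Rational(42793, 314312702061)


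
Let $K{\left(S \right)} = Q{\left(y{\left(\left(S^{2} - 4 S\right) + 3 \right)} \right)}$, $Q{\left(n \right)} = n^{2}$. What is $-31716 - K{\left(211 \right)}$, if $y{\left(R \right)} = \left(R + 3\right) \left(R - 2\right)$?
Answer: $-3640410858577965192$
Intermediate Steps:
$y{\left(R \right)} = \left(-2 + R\right) \left(3 + R\right)$ ($y{\left(R \right)} = \left(3 + R\right) \left(-2 + R\right) = \left(-2 + R\right) \left(3 + R\right)$)
$K{\left(S \right)} = \left(-3 + S^{2} + \left(3 + S^{2} - 4 S\right)^{2} - 4 S\right)^{2}$ ($K{\left(S \right)} = \left(-6 + \left(\left(S^{2} - 4 S\right) + 3\right) + \left(\left(S^{2} - 4 S\right) + 3\right)^{2}\right)^{2} = \left(-6 + \left(3 + S^{2} - 4 S\right) + \left(3 + S^{2} - 4 S\right)^{2}\right)^{2} = \left(-3 + S^{2} + \left(3 + S^{2} - 4 S\right)^{2} - 4 S\right)^{2}$)
$-31716 - K{\left(211 \right)} = -31716 - \left(-3 + 211^{2} + \left(3 + 211^{2} - 844\right)^{2} - 844\right)^{2} = -31716 - \left(-3 + 44521 + \left(3 + 44521 - 844\right)^{2} - 844\right)^{2} = -31716 - \left(-3 + 44521 + 43680^{2} - 844\right)^{2} = -31716 - \left(-3 + 44521 + 1907942400 - 844\right)^{2} = -31716 - 1907986074^{2} = -31716 - 3640410858577933476 = -3640410858577965192$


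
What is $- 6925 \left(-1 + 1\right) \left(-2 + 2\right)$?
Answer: $0$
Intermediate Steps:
$- 6925 \left(-1 + 1\right) \left(-2 + 2\right) = - 6925 \cdot 0 \cdot 0 = \left(-6925\right) 0 = 0$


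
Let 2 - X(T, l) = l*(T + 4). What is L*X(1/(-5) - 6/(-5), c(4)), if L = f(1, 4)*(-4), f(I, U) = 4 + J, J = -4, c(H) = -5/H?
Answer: 0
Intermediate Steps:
f(I, U) = 0 (f(I, U) = 4 - 4 = 0)
X(T, l) = 2 - l*(4 + T) (X(T, l) = 2 - l*(T + 4) = 2 - l*(4 + T))
L = 0 (L = 0*(-4) = 0)
L*X(1/(-5) - 6/(-5), c(4)) = 0*(2 - (-20)/4 - (1/(-5) - 6/(-5))*(-5/4)) = 0*(2 - (-20)/4 - (1*(-1/5) - 6*(-1/5))*(-5*1/4)) = 0*(2 - 4*(-5/4) - 1*(-1/5 + 6/5)*(-5/4)) = 0*(2 + 5 - 1*1*(-5/4)) = 0*(2 + 5 + 5/4) = 0*(33/4) = 0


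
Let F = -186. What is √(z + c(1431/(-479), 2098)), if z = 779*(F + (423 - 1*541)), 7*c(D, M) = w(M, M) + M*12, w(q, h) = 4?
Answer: 22*I*√23611/7 ≈ 482.93*I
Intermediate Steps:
c(D, M) = 4/7 + 12*M/7 (c(D, M) = (4 + M*12)/7 = (4 + 12*M)/7 = 4/7 + 12*M/7)
z = -236816 (z = 779*(-186 + (423 - 1*541)) = 779*(-186 + (423 - 541)) = 779*(-186 - 118) = 779*(-304) = -236816)
√(z + c(1431/(-479), 2098)) = √(-236816 + (4/7 + (12/7)*2098)) = √(-236816 + (4/7 + 25176/7)) = √(-236816 + 25180/7) = √(-1632532/7) = 22*I*√23611/7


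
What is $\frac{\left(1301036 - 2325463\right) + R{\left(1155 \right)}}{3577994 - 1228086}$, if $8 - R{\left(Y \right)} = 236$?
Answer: $- \frac{1024655}{2349908} \approx -0.43604$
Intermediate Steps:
$R{\left(Y \right)} = -228$ ($R{\left(Y \right)} = 8 - 236 = -228$)
$\frac{\left(1301036 - 2325463\right) + R{\left(1155 \right)}}{3577994 - 1228086} = \frac{\left(1301036 - 2325463\right) - 228}{3577994 - 1228086} = \frac{\left(1301036 - 2325463\right) - 228}{2349908} = \left(-1024427 - 228\right) \frac{1}{2349908} = \left(-1024655\right) \frac{1}{2349908} = - \frac{1024655}{2349908}$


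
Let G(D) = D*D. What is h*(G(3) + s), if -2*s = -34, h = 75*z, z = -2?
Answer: -3900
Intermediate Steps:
h = -150 (h = 75*(-2) = -150)
s = 17 (s = -½*(-34) = 17)
G(D) = D²
h*(G(3) + s) = -150*(3² + 17) = -150*(9 + 17) = -150*26 = -3900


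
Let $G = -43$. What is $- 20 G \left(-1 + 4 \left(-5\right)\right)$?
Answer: $-18060$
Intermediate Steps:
$- 20 G \left(-1 + 4 \left(-5\right)\right) = \left(-20\right) \left(-43\right) \left(-1 + 4 \left(-5\right)\right) = 860 \left(-1 - 20\right) = 860 \left(-21\right) = -18060$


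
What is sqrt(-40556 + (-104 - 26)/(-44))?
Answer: I*sqrt(19627674)/22 ≈ 201.38*I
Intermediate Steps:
sqrt(-40556 + (-104 - 26)/(-44)) = sqrt(-40556 - 1/44*(-130)) = sqrt(-40556 + 65/22) = sqrt(-892167/22) = I*sqrt(19627674)/22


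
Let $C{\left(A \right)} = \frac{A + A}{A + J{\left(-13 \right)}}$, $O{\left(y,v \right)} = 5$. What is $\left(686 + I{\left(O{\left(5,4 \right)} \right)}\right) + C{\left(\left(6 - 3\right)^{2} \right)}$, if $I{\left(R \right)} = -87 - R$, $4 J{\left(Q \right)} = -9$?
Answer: $\frac{1790}{3} \approx 596.67$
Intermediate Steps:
$J{\left(Q \right)} = - \frac{9}{4}$ ($J{\left(Q \right)} = \frac{1}{4} \left(-9\right) = - \frac{9}{4}$)
$C{\left(A \right)} = \frac{2 A}{- \frac{9}{4} + A}$ ($C{\left(A \right)} = \frac{A + A}{A - \frac{9}{4}} = \frac{2 A}{- \frac{9}{4} + A}$)
$\left(686 + I{\left(O{\left(5,4 \right)} \right)}\right) + C{\left(\left(6 - 3\right)^{2} \right)} = \left(686 - 92\right) + \frac{8 \left(6 - 3\right)^{2}}{-9 + 4 \left(6 - 3\right)^{2}} = \left(686 - 92\right) + \frac{8 \cdot 3^{2}}{-9 + 4 \cdot 3^{2}} = \left(686 - 92\right) + 8 \cdot 9 \frac{1}{-9 + 4 \cdot 9} = 594 + 8 \cdot 9 \frac{1}{-9 + 36} = 594 + 8 \cdot 9 \cdot \frac{1}{27} = 594 + \frac{8}{3} = \frac{1790}{3}$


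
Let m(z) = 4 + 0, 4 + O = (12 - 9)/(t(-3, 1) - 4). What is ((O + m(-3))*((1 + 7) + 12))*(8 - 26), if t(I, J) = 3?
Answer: 1080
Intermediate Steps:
O = -7 (O = -4 + (12 - 9)/(3 - 4) = -4 + 3/(-1) = -4 + 3*(-1) = -4 - 3 = -7)
m(z) = 4
((O + m(-3))*((1 + 7) + 12))*(8 - 26) = ((-7 + 4)*((1 + 7) + 12))*(8 - 26) = -3*(8 + 12)*(-18) = -3*20*(-18) = -60*(-18) = 1080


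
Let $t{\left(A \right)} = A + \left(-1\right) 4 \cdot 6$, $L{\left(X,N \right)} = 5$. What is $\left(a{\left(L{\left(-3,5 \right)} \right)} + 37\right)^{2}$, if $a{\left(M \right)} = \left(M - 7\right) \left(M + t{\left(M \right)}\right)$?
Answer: $4225$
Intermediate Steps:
$t{\left(A \right)} = -24 + A$ ($t{\left(A \right)} = A - 24 = -24 + A$)
$a{\left(M \right)} = \left(-24 + 2 M\right) \left(-7 + M\right)$ ($a{\left(M \right)} = \left(M - 7\right) \left(M + \left(-24 + M\right)\right) = \left(-7 + M\right) \left(-24 + 2 M\right) = \left(-24 + 2 M\right) \left(-7 + M\right)$)
$\left(a{\left(L{\left(-3,5 \right)} \right)} + 37\right)^{2} = \left(\left(168 - 190 + 2 \cdot 5^{2}\right) + 37\right)^{2} = \left(\left(168 - 190 + 2 \cdot 25\right) + 37\right)^{2} = \left(\left(168 - 190 + 50\right) + 37\right)^{2} = \left(28 + 37\right)^{2} = 65^{2} = 4225$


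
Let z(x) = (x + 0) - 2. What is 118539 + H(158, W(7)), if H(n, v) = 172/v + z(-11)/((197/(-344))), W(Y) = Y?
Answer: 163530469/1379 ≈ 1.1859e+5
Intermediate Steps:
z(x) = -2 + x (z(x) = x - 2 = -2 + x)
H(n, v) = 4472/197 + 172/v (H(n, v) = 172/v + (-2 - 11)/((197/(-344))) = 172/v - 13/(197*(-1/344)) = 172/v - 13/(-197/344) = 172/v - 13*(-344/197) = 172/v + 4472/197 = 4472/197 + 172/v)
118539 + H(158, W(7)) = 118539 + (4472/197 + 172/7) = 118539 + 65188/1379 = 163530469/1379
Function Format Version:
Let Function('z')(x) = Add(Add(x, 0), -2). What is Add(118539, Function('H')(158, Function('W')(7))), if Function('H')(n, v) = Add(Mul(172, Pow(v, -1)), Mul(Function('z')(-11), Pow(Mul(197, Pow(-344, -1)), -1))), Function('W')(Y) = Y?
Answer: Rational(163530469, 1379) ≈ 1.1859e+5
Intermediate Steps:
Function('z')(x) = Add(-2, x) (Function('z')(x) = Add(x, -2) = Add(-2, x))
Function('H')(n, v) = Add(Rational(4472, 197), Mul(172, Pow(v, -1))) (Function('H')(n, v) = Add(Mul(172, Pow(v, -1)), Mul(Add(-2, -11), Pow(Mul(197, Pow(-344, -1)), -1))) = Add(Mul(172, Pow(v, -1)), Mul(-13, Pow(Mul(197, Rational(-1, 344)), -1))) = Add(Mul(172, Pow(v, -1)), Mul(-13, Pow(Rational(-197, 344), -1))) = Add(Mul(172, Pow(v, -1)), Mul(-13, Rational(-344, 197))) = Add(Mul(172, Pow(v, -1)), Rational(4472, 197)) = Add(Rational(4472, 197), Mul(172, Pow(v, -1))))
Add(118539, Function('H')(158, Function('W')(7))) = Add(118539, Add(Rational(4472, 197), Mul(172, Pow(7, -1)))) = Add(118539, Add(Rational(4472, 197), Mul(172, Rational(1, 7)))) = Add(118539, Add(Rational(4472, 197), Rational(172, 7))) = Add(118539, Rational(65188, 1379)) = Rational(163530469, 1379)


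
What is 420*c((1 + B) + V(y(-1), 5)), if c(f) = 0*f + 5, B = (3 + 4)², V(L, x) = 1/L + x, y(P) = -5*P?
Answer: 2100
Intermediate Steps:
V(L, x) = x + 1/L (V(L, x) = 1/L + x = x + 1/L)
B = 49 (B = 7² = 49)
c(f) = 5 (c(f) = 0 + 5 = 5)
420*c((1 + B) + V(y(-1), 5)) = 420*5 = 2100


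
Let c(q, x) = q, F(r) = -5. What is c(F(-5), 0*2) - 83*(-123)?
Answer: 10204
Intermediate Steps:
c(F(-5), 0*2) - 83*(-123) = -5 - 83*(-123) = -5 + 10209 = 10204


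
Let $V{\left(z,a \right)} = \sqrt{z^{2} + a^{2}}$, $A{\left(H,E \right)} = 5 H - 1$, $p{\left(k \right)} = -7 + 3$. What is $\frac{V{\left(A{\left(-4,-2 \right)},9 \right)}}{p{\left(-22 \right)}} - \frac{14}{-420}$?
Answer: $\frac{1}{30} - \frac{3 \sqrt{58}}{4} \approx -5.6785$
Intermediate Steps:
$p{\left(k \right)} = -4$
$A{\left(H,E \right)} = -1 + 5 H$
$V{\left(z,a \right)} = \sqrt{a^{2} + z^{2}}$
$\frac{V{\left(A{\left(-4,-2 \right)},9 \right)}}{p{\left(-22 \right)}} - \frac{14}{-420} = \frac{\sqrt{9^{2} + \left(-1 + 5 \left(-4\right)\right)^{2}}}{-4} - \frac{14}{-420} = \sqrt{81 + \left(-1 - 20\right)^{2}} \left(- \frac{1}{4}\right) - - \frac{1}{30} = \sqrt{81 + \left(-21\right)^{2}} \left(- \frac{1}{4}\right) + \frac{1}{30} = \sqrt{81 + 441} \left(- \frac{1}{4}\right) + \frac{1}{30} = \sqrt{522} \left(- \frac{1}{4}\right) + \frac{1}{30} = 3 \sqrt{58} \left(- \frac{1}{4}\right) + \frac{1}{30} = - \frac{3 \sqrt{58}}{4} + \frac{1}{30} = \frac{1}{30} - \frac{3 \sqrt{58}}{4}$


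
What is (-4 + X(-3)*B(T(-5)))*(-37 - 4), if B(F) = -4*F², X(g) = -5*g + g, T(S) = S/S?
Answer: 2132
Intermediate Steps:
T(S) = 1
X(g) = -4*g
(-4 + X(-3)*B(T(-5)))*(-37 - 4) = (-4 + (-4*(-3))*(-4*1²))*(-37 - 4) = (-4 + 12*(-4*1))*(-41) = (-4 + 12*(-4))*(-41) = (-4 - 48)*(-41) = -52*(-41) = 2132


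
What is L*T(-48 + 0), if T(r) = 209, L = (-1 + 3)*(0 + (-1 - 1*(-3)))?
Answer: 836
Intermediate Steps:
L = 4 (L = 2*(0 + (-1 + 3)) = 2*(0 + 2) = 2*2 = 4)
L*T(-48 + 0) = 4*209 = 836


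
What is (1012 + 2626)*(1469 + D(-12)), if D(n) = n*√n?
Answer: 5344222 - 87312*I*√3 ≈ 5.3442e+6 - 1.5123e+5*I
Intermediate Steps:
D(n) = n^(3/2)
(1012 + 2626)*(1469 + D(-12)) = (1012 + 2626)*(1469 + (-12)^(3/2)) = 3638*(1469 - 24*I*√3) = 5344222 - 87312*I*√3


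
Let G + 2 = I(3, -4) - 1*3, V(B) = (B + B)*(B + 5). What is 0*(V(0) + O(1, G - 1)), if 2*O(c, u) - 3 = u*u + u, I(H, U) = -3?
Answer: 0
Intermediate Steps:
V(B) = 2*B*(5 + B) (V(B) = (2*B)*(5 + B) = 2*B*(5 + B))
G = -8 (G = -2 + (-3 - 1*3) = -2 + (-3 - 3) = -2 - 6 = -8)
O(c, u) = 3/2 + u/2 + u**2/2 (O(c, u) = 3/2 + (u*u + u)/2 = 3/2 + (u**2 + u)/2 = 3/2 + (u + u**2)/2 = 3/2 + (u/2 + u**2/2) = 3/2 + u/2 + u**2/2)
0*(V(0) + O(1, G - 1)) = 0*(2*0*(5 + 0) + (3/2 + (-8 - 1)/2 + (-8 - 1)**2/2)) = 0*(2*0*5 + (3/2 + (1/2)*(-9) + (1/2)*(-9)**2)) = 0*(0 + (3/2 - 9/2 + (1/2)*81)) = 0*(0 + (3/2 - 9/2 + 81/2)) = 0*(0 + 75/2) = 0*(75/2) = 0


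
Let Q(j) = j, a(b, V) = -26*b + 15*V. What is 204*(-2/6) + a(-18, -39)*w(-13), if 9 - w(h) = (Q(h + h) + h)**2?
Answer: 176836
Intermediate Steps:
w(h) = 9 - 9*h**2 (w(h) = 9 - ((h + h) + h)**2 = 9 - (2*h + h)**2 = 9 - (3*h)**2 = 9 - 9*h**2)
204*(-2/6) + a(-18, -39)*w(-13) = 204*(-2/6) + (-26*(-18) + 15*(-39))*(9 - 9*(-13)**2) = 204*((1/6)*(-2)) + (468 - 585)*(9 - 9*169) = 204*(-1/3) - 117*(9 - 1521) = -68 - 117*(-1512) = -68 + 176904 = 176836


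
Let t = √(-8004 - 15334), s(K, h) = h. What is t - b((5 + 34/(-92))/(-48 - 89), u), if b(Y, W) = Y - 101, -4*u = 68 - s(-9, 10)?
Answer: 636715/6302 + I*√23338 ≈ 101.03 + 152.77*I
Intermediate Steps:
u = -29/2 (u = -(68 - 1*10)/4 = -(68 - 10)/4 = -¼*58 = -29/2 ≈ -14.500)
b(Y, W) = -101 + Y
t = I*√23338 (t = √(-23338) = I*√23338 ≈ 152.77*I)
t - b((5 + 34/(-92))/(-48 - 89), u) = I*√23338 - (-101 + (5 + 34/(-92))/(-48 - 89)) = I*√23338 - (-101 + (5 + 34*(-1/92))/(-137)) = I*√23338 - (-101 + (5 - 17/46)*(-1/137)) = I*√23338 - (-101 + (213/46)*(-1/137)) = I*√23338 - (-101 - 213/6302) = I*√23338 - 1*(-636715/6302) = I*√23338 + 636715/6302 = 636715/6302 + I*√23338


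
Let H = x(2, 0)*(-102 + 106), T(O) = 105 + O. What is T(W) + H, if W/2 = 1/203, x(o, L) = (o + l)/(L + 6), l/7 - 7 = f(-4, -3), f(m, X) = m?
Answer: 73289/609 ≈ 120.34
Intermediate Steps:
l = 21 (l = 49 + 7*(-4) = 49 - 28 = 21)
x(o, L) = (21 + o)/(6 + L) (x(o, L) = (o + 21)/(L + 6) = (21 + o)/(6 + L))
W = 2/203 ≈ 0.0098522
H = 46/3 (H = ((21 + 2)/(6 + 0))*(-102 + 106) = (23/6)*4 = 46/3 ≈ 15.333)
T(W) + H = (105 + 2/203) + 46/3 = 21317/203 + 46/3 = 73289/609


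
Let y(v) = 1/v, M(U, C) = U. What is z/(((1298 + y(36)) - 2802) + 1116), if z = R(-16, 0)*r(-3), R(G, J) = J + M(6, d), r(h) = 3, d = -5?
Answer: -648/13967 ≈ -0.046395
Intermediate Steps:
R(G, J) = 6 + J (R(G, J) = J + 6 = 6 + J)
z = 18 (z = (6 + 0)*3 = 6*3 = 18)
z/(((1298 + y(36)) - 2802) + 1116) = 18/(((1298 + 1/36) - 2802) + 1116) = 18/((46729/36 - 2802) + 1116) = 18/(-54143/36 + 1116) = 18/(-13967/36) = 18*(-36/13967) = -648/13967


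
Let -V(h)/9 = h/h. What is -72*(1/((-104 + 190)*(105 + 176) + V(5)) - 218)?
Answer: 379168200/24157 ≈ 15696.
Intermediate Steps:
V(h) = -9 (V(h) = -9*h/h = -9*1 = -9)
-72*(1/((-104 + 190)*(105 + 176) + V(5)) - 218) = -72*(1/((-104 + 190)*(105 + 176) - 9) - 218) = -72*(1/(86*281 - 9) - 218) = -72*(1/(24166 - 9) - 218) = -72*(1/24157 - 218) = -72*(-5266225/24157) = 379168200/24157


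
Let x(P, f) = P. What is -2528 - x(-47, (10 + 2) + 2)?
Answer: -2481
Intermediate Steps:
-2528 - x(-47, (10 + 2) + 2) = -2528 - 1*(-47) = -2528 + 47 = -2481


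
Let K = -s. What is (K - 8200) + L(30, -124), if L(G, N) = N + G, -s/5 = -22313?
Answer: -119859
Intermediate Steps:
s = 111565 (s = -5*(-22313) = 111565)
K = -111565 (K = -1*111565 = -111565)
L(G, N) = G + N
(K - 8200) + L(30, -124) = (-111565 - 8200) + (30 - 124) = -119765 - 94 = -119859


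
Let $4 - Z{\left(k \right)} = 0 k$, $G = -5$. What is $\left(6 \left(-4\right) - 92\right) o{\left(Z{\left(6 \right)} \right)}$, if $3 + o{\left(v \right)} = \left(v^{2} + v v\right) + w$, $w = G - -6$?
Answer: $-3480$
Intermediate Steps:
$Z{\left(k \right)} = 4$ ($Z{\left(k \right)} = 4 - 0 k = 4 - 0 = 4 + 0 = 4$)
$w = 1$ ($w = -5 - -6 = -5 + 6 = 1$)
$o{\left(v \right)} = -2 + 2 v^{2}$ ($o{\left(v \right)} = -3 + \left(\left(v^{2} + v v\right) + 1\right) = -3 + \left(\left(v^{2} + v^{2}\right) + 1\right) = -3 + \left(2 v^{2} + 1\right) = -3 + \left(1 + 2 v^{2}\right) = -2 + 2 v^{2}$)
$\left(6 \left(-4\right) - 92\right) o{\left(Z{\left(6 \right)} \right)} = \left(6 \left(-4\right) - 92\right) \left(-2 + 2 \cdot 4^{2}\right) = \left(-24 - 92\right) \left(-2 + 2 \cdot 16\right) = - 116 \left(-2 + 32\right) = \left(-116\right) 30 = -3480$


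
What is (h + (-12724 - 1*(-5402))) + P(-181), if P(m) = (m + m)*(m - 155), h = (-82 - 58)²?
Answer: 133910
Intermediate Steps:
h = 19600 (h = (-140)² = 19600)
P(m) = 2*m*(-155 + m) (P(m) = (2*m)*(-155 + m) = 2*m*(-155 + m))
(h + (-12724 - 1*(-5402))) + P(-181) = (19600 + (-12724 - 1*(-5402))) + 2*(-181)*(-155 - 181) = (19600 + (-12724 + 5402)) + 2*(-181)*(-336) = (19600 - 7322) + 121632 = 12278 + 121632 = 133910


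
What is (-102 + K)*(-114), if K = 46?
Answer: 6384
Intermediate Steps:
(-102 + K)*(-114) = (-102 + 46)*(-114) = -56*(-114) = 6384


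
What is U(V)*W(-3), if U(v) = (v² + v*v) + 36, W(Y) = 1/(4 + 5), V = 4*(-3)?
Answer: 36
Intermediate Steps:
V = -12
W(Y) = ⅑ (W(Y) = 1/9 = ⅑)
U(v) = 36 + 2*v² (U(v) = (v² + v²) + 36 = 2*v² + 36 = 36 + 2*v²)
U(V)*W(-3) = (36 + 2*(-12)²)*(⅑) = (36 + 2*144)*(⅑) = (36 + 288)*(⅑) = 324*(⅑) = 36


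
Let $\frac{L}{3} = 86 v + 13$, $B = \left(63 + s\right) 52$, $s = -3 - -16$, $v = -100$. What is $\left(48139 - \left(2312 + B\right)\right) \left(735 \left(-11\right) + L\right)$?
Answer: $-1417301250$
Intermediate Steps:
$s = 13$ ($s = -3 + 16 = 13$)
$B = 3952$ ($B = \left(63 + 13\right) 52 = 76 \cdot 52 = 3952$)
$L = -25761$ ($L = 3 \left(86 \left(-100\right) + 13\right) = 3 \left(-8600 + 13\right) = 3 \left(-8587\right) = -25761$)
$\left(48139 - \left(2312 + B\right)\right) \left(735 \left(-11\right) + L\right) = \left(48139 - 6264\right) \left(735 \left(-11\right) - 25761\right) = \left(48139 - 6264\right) \left(-8085 - 25761\right) = \left(48139 - 6264\right) \left(-33846\right) = 41875 \left(-33846\right) = -1417301250$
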